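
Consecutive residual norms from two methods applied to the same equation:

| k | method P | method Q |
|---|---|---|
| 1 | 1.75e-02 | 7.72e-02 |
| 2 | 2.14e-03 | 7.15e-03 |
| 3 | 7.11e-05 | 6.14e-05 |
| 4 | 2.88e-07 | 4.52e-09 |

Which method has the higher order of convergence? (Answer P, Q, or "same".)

Q

Method P: p ≈ ln(2.88e-07/7.11e-05)/ln(7.11e-05/2.14e-03) ≈ 1.62.
Method Q: p ≈ ln(4.52e-09/6.14e-05)/ln(6.14e-05/7.15e-03) ≈ 2.00.
Method Q has the higher order (≈2.0 vs ≈1.6).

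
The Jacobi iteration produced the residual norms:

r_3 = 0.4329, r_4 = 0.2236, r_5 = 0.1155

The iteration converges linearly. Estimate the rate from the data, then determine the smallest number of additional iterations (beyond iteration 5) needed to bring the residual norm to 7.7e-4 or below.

Rate ρ ≈ r_5/r_4 = 0.1155/0.2236 = 0.5165.
After j more steps, r_{5+j} ≈ 0.1155·ρ^j; need ρ^j ≤ 7.7e-4/0.1155 = 0.00666667.
j ≥ ln(0.00666667)/ln(0.5165) = -5.0106/-0.66068 = 7.584.
So 8 more iterations are needed.

8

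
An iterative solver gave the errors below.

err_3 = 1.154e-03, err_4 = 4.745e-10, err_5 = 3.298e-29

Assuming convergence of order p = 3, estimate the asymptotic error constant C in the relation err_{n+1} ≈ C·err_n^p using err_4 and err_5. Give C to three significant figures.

C ≈ err_5 / err_4^3
  = 3.298e-29 / (4.745e-10)^3
  = 3.298e-29 / 1.06834e-28 ≈ 0.3087

0.309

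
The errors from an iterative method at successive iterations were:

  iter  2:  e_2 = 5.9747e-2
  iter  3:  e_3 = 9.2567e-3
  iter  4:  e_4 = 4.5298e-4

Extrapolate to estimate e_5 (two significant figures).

First estimate the order: p ≈ ln(e_4/e_3) / ln(e_3/e_2) = ln(4.5298e-4/9.2567e-3)/ln(9.2567e-3/5.9747e-2) = ln(0.0489354)/ln(0.154932) ≈ 1.6180.
Then e_5 ≈ e_4·(e_4/e_3)^p = 4.5298e-4·(0.0489354)^1.6180 = 4.5298e-4·0.00758246 ≈ 3.435e-06.

3.4e-6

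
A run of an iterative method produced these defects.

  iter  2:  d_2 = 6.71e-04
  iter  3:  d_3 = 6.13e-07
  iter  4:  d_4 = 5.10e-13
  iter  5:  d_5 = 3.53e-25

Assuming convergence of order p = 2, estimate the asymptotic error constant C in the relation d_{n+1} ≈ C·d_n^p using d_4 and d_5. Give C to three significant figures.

C ≈ d_5 / d_4^2
  = 3.53e-25 / (5.10e-13)^2
  = 3.53e-25 / 2.601e-25 ≈ 1.3572

1.36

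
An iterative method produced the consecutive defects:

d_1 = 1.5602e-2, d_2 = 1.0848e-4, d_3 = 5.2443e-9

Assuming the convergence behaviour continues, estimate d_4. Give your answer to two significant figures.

1.2e-17

First estimate the order: p ≈ ln(d_3/d_2) / ln(d_2/d_1) = ln(5.2443e-9/1.0848e-4)/ln(1.0848e-4/1.5602e-2) = ln(4.83435e-05)/ln(0.00695295) ≈ 2.0000.
Then d_4 ≈ d_3·(d_3/d_2)^p = 5.2443e-9·(4.83435e-05)^2.0000 = 5.2443e-9·2.33709e-09 ≈ 1.226e-17.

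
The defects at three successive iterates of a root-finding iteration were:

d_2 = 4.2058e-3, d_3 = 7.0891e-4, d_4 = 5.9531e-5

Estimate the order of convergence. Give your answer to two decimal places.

1.39

p ≈ ln(d_4/d_3) / ln(d_3/d_2)
  = ln(5.9531e-5/7.0891e-4) / ln(7.0891e-4/4.2058e-3)
  = ln(0.0839754) / ln(0.168555)
  = -2.47723 / -1.78049 ≈ 1.39132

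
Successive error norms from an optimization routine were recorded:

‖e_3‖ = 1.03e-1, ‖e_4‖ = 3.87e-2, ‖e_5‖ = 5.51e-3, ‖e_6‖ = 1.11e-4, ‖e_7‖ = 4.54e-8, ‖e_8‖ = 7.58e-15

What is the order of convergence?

2

Consecutive ratios: ‖e_8‖/‖e_7‖ = 7.58e-15/4.54e-8 = 1.6696e-07, ‖e_7‖/‖e_6‖ = 4.54e-8/1.11e-4 = 0.000409009.
p ≈ ln(1.6696e-07)/ln(0.000409009) = -15.6055/-7.8018 ≈ 2.00.
So the convergence is quadratic (order 2).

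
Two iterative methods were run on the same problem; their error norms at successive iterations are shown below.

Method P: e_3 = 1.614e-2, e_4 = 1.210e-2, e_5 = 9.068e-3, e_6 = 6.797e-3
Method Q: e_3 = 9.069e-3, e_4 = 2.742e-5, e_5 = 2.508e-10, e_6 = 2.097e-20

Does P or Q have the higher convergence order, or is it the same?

Method P: p ≈ ln(6.797e-3/9.068e-3)/ln(9.068e-3/1.210e-2) ≈ 1.00.
Method Q: p ≈ ln(2.097e-20/2.508e-10)/ln(2.508e-10/2.742e-5) ≈ 2.00.
Method Q has the higher order (≈2.0 vs ≈1.0).

Q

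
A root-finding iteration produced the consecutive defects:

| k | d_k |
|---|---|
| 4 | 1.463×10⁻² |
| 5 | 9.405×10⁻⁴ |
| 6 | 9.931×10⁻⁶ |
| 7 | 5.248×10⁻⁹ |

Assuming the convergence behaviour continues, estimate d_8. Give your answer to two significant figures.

1.9e-14

First estimate the order: p ≈ ln(d_7/d_6) / ln(d_6/d_5) = ln(5.248×10⁻⁹/9.931×10⁻⁶)/ln(9.931×10⁻⁶/9.405×10⁻⁴) = ln(0.000528446)/ln(0.0105593) ≈ 1.6581.
Then d_8 ≈ d_7·(d_7/d_6)^p = 5.248×10⁻⁹·(0.000528446)^1.6581 = 5.248×10⁻⁹·3.68474e-06 ≈ 1.934e-14.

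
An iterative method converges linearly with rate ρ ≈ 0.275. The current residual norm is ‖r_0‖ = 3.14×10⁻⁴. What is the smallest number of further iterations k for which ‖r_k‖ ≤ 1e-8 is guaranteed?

After k steps, ‖r_k‖ ≈ 3.14×10⁻⁴·0.275^k.
Need 0.275^k ≤ 1e-8/3.14×10⁻⁴ = 3.18471e-05.
k ≥ ln(3.18471e-05)/ln(0.275) = -10.3546/-1.29098 = 8.021.
Smallest integer k = 9.

9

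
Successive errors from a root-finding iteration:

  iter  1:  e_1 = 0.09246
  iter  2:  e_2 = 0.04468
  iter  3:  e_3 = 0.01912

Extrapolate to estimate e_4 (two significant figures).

First estimate the order: p ≈ ln(e_3/e_2) / ln(e_2/e_1) = ln(0.01912/0.04468)/ln(0.04468/0.09246) = ln(0.427932)/ln(0.483236) ≈ 1.1671.
Then e_4 ≈ e_3·(e_3/e_2)^p = 0.01912·(0.427932)^1.1671 = 0.01912·0.371345 ≈ 0.0071.

7.1e-3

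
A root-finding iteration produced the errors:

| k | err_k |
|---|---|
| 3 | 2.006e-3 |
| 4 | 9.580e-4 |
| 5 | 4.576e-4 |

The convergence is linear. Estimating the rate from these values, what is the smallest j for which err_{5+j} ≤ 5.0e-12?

Rate ρ ≈ err_5/err_4 = 4.576e-4/9.580e-4 = 0.4777.
After j more steps, err_{5+j} ≈ 4.576e-4·ρ^j; need ρ^j ≤ 5.0e-12/4.576e-4 = 1.09266e-08.
j ≥ ln(1.09266e-08)/ln(0.4777) = -18.3321/-0.73877 = 24.814.
So 25 more iterations are needed.

25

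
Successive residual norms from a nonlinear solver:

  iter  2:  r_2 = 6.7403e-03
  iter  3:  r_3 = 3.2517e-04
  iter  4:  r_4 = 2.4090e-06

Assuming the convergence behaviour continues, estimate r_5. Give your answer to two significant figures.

First estimate the order: p ≈ ln(r_4/r_3) / ln(r_3/r_2) = ln(2.4090e-06/3.2517e-04)/ln(3.2517e-04/6.7403e-03) = ln(0.00740843)/ln(0.0482427) ≈ 1.6181.
Then r_5 ≈ r_4·(r_4/r_3)^p = 2.4090e-06·(0.00740843)^1.6181 = 2.4090e-06·0.000357276 ≈ 8.607e-10.

8.6e-10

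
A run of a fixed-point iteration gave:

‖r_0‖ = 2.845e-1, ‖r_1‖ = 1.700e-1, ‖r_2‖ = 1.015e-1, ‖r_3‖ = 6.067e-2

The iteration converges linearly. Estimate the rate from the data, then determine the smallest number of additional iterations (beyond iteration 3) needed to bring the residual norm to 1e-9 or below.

Rate ρ ≈ ‖r_3‖/‖r_2‖ = 6.067e-2/1.015e-1 = 0.5977.
After j more steps, ‖r_{3+j}‖ ≈ 6.067e-2·ρ^j; need ρ^j ≤ 1e-9/6.067e-2 = 1.64826e-08.
j ≥ ln(1.64826e-08)/ln(0.5977) = -17.9210/-0.51467 = 34.820.
So 35 more iterations are needed.

35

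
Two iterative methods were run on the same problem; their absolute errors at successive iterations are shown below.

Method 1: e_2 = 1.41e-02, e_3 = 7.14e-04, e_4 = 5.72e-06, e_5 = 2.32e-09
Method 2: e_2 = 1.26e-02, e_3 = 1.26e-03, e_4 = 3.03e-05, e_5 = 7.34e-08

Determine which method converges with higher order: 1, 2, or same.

Method 1: p ≈ ln(2.32e-09/5.72e-06)/ln(5.72e-06/7.14e-04) ≈ 1.62.
Method 2: p ≈ ln(7.34e-08/3.03e-05)/ln(3.03e-05/1.26e-03) ≈ 1.62.
Both orders ≈ 1.6 — effectively the same.

same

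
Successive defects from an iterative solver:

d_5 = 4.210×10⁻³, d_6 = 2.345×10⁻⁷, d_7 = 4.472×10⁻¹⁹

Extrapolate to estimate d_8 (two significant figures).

2.3e-51

First estimate the order: p ≈ ln(d_7/d_6) / ln(d_6/d_5) = ln(4.472×10⁻¹⁹/2.345×10⁻⁷)/ln(2.345×10⁻⁷/4.210×10⁻³) = ln(1.90704e-12)/ln(5.57007e-05) ≈ 2.7549.
Then d_8 ≈ d_7·(d_7/d_6)^p = 4.472×10⁻¹⁹·(1.90704e-12)^2.7549 = 4.472×10⁻¹⁹·5.17087e-33 ≈ 2.312e-51.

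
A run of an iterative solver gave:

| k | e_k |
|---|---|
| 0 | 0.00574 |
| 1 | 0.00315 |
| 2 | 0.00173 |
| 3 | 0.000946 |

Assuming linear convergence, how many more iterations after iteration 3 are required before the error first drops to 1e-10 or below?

Rate ρ ≈ e_3/e_2 = 0.000946/0.00173 = 0.5468.
After j more steps, e_{3+j} ≈ 0.000946·ρ^j; need ρ^j ≤ 1e-10/0.000946 = 1.05708e-07.
j ≥ ln(1.05708e-07)/ln(0.5468) = -16.0626/-0.60367 = 26.608.
So 27 more iterations are needed.

27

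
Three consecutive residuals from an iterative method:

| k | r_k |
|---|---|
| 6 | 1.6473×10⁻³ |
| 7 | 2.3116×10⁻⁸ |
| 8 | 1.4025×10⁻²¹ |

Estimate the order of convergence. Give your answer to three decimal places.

2.724

p ≈ ln(r_8/r_7) / ln(r_7/r_6)
  = ln(1.4025×10⁻²¹/2.3116×10⁻⁸) / ln(2.3116×10⁻⁸/1.6473×10⁻³)
  = ln(6.06723e-14) / ln(1.40327e-05)
  = -30.433289 / -11.174120 ≈ 2.723551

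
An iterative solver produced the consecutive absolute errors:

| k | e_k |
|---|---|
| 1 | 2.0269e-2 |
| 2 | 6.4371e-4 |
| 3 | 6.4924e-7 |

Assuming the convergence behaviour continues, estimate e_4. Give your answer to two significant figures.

6.6e-13

First estimate the order: p ≈ ln(e_3/e_2) / ln(e_2/e_1) = ln(6.4924e-7/6.4371e-4)/ln(6.4371e-4/2.0269e-2) = ln(0.00100859)/ln(0.0317584) ≈ 2.0000.
Then e_4 ≈ e_3·(e_3/e_2)^p = 6.4924e-7·(0.00100859)^2.0000 = 6.4924e-7·1.01725e-06 ≈ 6.604e-13.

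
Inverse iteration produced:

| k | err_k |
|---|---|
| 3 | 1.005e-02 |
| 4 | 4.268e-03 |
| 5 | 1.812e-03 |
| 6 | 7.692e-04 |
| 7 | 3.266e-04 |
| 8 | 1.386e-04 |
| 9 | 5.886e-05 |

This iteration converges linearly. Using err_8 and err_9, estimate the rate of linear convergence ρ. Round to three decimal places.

ρ ≈ err_9/err_8 = 5.886e-05/1.386e-04 = 0.42468

0.425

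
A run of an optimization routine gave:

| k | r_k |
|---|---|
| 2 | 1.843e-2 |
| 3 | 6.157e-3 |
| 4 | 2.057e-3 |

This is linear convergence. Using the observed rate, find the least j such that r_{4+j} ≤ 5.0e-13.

21

Rate ρ ≈ r_4/r_3 = 2.057e-3/6.157e-3 = 0.3341.
After j more steps, r_{4+j} ≈ 2.057e-3·ρ^j; need ρ^j ≤ 5.0e-13/2.057e-3 = 2.43072e-10.
j ≥ ln(2.43072e-10)/ln(0.3341) = -22.1377/-1.09631 = 20.193.
So 21 more iterations are needed.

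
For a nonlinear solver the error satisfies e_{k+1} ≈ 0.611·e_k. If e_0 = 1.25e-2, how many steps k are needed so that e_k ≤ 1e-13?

52

After k steps, e_k ≈ 1.25e-2·0.611^k.
Need 0.611^k ≤ 1e-13/1.25e-2 = 8e-12.
k ≥ ln(8e-12)/ln(0.611) = -25.5516/-0.49266 = 51.865.
Smallest integer k = 52.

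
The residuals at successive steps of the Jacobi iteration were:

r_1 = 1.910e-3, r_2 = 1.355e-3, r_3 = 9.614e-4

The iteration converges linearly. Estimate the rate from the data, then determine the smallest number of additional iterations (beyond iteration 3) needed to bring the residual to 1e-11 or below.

54

Rate ρ ≈ r_3/r_2 = 9.614e-4/1.355e-3 = 0.7095.
After j more steps, r_{3+j} ≈ 9.614e-4·ρ^j; need ρ^j ≤ 1e-11/9.614e-4 = 1.04015e-08.
j ≥ ln(1.04015e-08)/ln(0.7095) = -18.3813/-0.34319 = 53.560.
So 54 more iterations are needed.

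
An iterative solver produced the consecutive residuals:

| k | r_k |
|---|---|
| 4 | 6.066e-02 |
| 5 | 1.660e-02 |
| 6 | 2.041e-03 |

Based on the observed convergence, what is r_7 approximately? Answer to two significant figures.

First estimate the order: p ≈ ln(r_6/r_5) / ln(r_5/r_4) = ln(2.041e-03/1.660e-02)/ln(1.660e-02/6.066e-02) = ln(0.122952)/ln(0.273656) ≈ 1.6174.
Then r_7 ≈ r_6·(r_6/r_5)^p = 2.041e-03·(0.122952)^1.6174 = 2.041e-03·0.0337084 ≈ 6.88e-05.

6.9e-5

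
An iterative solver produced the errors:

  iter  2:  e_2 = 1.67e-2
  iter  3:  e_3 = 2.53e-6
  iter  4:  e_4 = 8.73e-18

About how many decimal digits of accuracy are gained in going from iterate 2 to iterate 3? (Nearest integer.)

Digits gained ≈ log₁₀(e_2/e_3) = log₁₀(1.67e-2/2.53e-6) = log₁₀(6600.79) ≈ 3.820.

4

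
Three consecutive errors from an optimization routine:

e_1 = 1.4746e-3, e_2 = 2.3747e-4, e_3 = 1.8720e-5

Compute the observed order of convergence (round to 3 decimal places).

1.391

p ≈ ln(e_3/e_2) / ln(e_2/e_1)
  = ln(1.8720e-5/2.3747e-4) / ln(2.3747e-4/1.4746e-3)
  = ln(0.078831) / ln(0.16104)
  = -2.540449 / -1.826102 ≈ 1.391187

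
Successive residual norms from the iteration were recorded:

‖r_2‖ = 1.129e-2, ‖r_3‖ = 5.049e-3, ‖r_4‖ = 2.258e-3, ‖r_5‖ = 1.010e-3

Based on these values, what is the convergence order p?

Consecutive ratios: ‖r_5‖/‖r_4‖ = 1.010e-3/2.258e-3 = 0.447298, ‖r_4‖/‖r_3‖ = 2.258e-3/5.049e-3 = 0.447217.
p ≈ ln(0.447298)/ln(0.447217) = -0.8045/-0.8047 ≈ 1.00.
So the convergence is linear (order 1).

1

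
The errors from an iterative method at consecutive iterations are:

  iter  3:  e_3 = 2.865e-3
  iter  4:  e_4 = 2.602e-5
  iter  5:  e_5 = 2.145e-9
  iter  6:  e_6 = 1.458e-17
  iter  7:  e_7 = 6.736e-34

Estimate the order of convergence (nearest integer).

2

Consecutive ratios: e_7/e_6 = 6.736e-34/1.458e-17 = 4.62003e-17, e_6/e_5 = 1.458e-17/2.145e-9 = 6.7972e-09.
p ≈ ln(4.62003e-17)/ln(6.7972e-09) = -37.6135/-18.8068 ≈ 2.00.
So the convergence is quadratic (order 2).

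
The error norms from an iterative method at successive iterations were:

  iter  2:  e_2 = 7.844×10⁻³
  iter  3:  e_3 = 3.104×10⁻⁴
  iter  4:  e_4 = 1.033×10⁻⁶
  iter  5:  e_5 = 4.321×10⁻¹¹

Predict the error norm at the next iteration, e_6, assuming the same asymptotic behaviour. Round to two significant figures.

7.9e-19

First estimate the order: p ≈ ln(e_5/e_4) / ln(e_4/e_3) = ln(4.321×10⁻¹¹/1.033×10⁻⁶)/ln(1.033×10⁻⁶/3.104×10⁻⁴) = ln(4.18296e-05)/ln(0.00332796) ≈ 1.7671.
Then e_6 ≈ e_5·(e_5/e_4)^p = 4.321×10⁻¹¹·(4.18296e-05)^1.7671 = 4.321×10⁻¹¹·1.83115e-08 ≈ 7.912e-19.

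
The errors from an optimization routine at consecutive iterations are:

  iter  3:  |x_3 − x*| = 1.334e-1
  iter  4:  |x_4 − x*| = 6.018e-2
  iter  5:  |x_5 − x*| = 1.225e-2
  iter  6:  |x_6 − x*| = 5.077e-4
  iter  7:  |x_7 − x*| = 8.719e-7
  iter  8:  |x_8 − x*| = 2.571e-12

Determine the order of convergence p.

2

Consecutive ratios: |x_8 − x*|/|x_7 − x*| = 2.571e-12/8.719e-7 = 2.94873e-06, |x_7 − x*|/|x_6 − x*| = 8.719e-7/5.077e-4 = 0.00171735.
p ≈ ln(2.94873e-06)/ln(0.00171735) = -12.7341/-6.3670 ≈ 2.00.
So the convergence is quadratic (order 2).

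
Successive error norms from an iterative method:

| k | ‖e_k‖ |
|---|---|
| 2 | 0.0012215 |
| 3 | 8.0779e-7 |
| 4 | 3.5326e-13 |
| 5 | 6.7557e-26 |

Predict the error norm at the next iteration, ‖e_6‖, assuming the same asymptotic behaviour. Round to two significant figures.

2.5e-51

First estimate the order: p ≈ ln(‖e_5‖/‖e_4‖) / ln(‖e_4‖/‖e_3‖) = ln(6.7557e-26/3.5326e-13)/ln(3.5326e-13/8.0779e-7) = ln(1.91239e-13)/ln(4.37317e-07) ≈ 2.0000.
Then ‖e_6‖ ≈ ‖e_5‖·(‖e_5‖/‖e_4‖)^p = 6.7557e-26·(1.91239e-13)^2.0000 = 6.7557e-26·3.65724e-26 ≈ 2.471e-51.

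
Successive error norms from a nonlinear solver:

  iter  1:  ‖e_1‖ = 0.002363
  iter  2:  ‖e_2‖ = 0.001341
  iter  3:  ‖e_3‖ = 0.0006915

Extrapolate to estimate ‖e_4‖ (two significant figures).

First estimate the order: p ≈ ln(‖e_3‖/‖e_2‖) / ln(‖e_2‖/‖e_1‖) = ln(0.0006915/0.001341)/ln(0.001341/0.002363) = ln(0.51566)/ln(0.567499) ≈ 1.1691.
Then ‖e_4‖ ≈ ‖e_3‖·(‖e_3‖/‖e_2‖)^p = 0.0006915·(0.51566)^1.1691 = 0.0006915·0.461025 ≈ 0.0003188.

3.2e-4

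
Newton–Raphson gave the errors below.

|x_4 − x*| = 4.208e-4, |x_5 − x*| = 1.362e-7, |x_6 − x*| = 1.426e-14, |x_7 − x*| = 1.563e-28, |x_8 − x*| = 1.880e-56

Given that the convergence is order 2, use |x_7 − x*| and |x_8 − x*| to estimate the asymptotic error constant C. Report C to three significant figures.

0.770

C ≈ |x_8 − x*| / |x_7 − x*|^2
  = 1.880e-56 / (1.563e-28)^2
  = 1.880e-56 / 2.44297e-56 ≈ 0.76956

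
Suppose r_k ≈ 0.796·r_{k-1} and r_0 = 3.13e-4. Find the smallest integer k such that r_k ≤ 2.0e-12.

After k steps, r_k ≈ 3.13e-4·0.796^k.
Need 0.796^k ≤ 2.0e-12/3.13e-4 = 6.38978e-09.
k ≥ ln(6.38978e-09)/ln(0.796) = -18.8686/-0.22816 = 82.699.
Smallest integer k = 83.

83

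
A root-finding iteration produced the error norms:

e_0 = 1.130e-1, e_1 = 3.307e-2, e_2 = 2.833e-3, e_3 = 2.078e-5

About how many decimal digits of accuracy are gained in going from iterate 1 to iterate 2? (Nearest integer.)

1

Digits gained ≈ log₁₀(e_1/e_2) = log₁₀(3.307e-2/2.833e-3) = log₁₀(11.6731) ≈ 1.067.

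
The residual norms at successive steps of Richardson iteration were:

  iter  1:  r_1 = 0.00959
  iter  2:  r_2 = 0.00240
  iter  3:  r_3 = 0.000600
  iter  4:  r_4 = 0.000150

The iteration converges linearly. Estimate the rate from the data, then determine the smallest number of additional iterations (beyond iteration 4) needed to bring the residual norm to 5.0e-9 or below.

Rate ρ ≈ r_4/r_3 = 0.000150/0.000600 = 0.2500.
After j more steps, r_{4+j} ≈ 0.000150·ρ^j; need ρ^j ≤ 5.0e-9/0.000150 = 3.33333e-05.
j ≥ ln(3.33333e-05)/ln(0.2500) = -10.3090/-1.38629 = 7.436.
So 8 more iterations are needed.

8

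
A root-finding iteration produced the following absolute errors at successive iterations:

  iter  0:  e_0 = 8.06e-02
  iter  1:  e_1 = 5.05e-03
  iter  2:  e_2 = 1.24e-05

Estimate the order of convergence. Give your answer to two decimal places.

p ≈ ln(e_2/e_1) / ln(e_1/e_0)
  = ln(1.24e-05/5.05e-03) / ln(5.05e-03/8.06e-02)
  = ln(0.00245545) / ln(0.0626551)
  = -6.00945 / -2.77011 ≈ 2.16939

2.17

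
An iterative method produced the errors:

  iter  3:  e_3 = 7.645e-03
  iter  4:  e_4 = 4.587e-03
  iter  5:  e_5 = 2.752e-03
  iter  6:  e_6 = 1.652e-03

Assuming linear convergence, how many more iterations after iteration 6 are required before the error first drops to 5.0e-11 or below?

Rate ρ ≈ e_6/e_5 = 1.652e-03/2.752e-03 = 0.6003.
After j more steps, e_{6+j} ≈ 1.652e-03·ρ^j; need ρ^j ≤ 5.0e-11/1.652e-03 = 3.02663e-08.
j ≥ ln(3.02663e-08)/ln(0.6003) = -17.3132/-0.51033 = 33.925.
So 34 more iterations are needed.

34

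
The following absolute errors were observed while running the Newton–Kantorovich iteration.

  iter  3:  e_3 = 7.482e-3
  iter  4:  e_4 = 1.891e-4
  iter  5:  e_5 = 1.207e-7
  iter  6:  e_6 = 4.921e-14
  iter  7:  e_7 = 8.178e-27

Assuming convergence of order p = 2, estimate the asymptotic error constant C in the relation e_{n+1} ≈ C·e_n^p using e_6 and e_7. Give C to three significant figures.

C ≈ e_7 / e_6^2
  = 8.178e-27 / (4.921e-14)^2
  = 8.178e-27 / 2.42162e-27 ≈ 3.3771

3.38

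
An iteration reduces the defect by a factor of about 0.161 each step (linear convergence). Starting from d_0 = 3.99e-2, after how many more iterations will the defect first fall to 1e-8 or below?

9

After k steps, d_k ≈ 3.99e-2·0.161^k.
Need 0.161^k ≤ 1e-8/3.99e-2 = 2.50627e-07.
k ≥ ln(2.50627e-07)/ln(0.161) = -15.1993/-1.82635 = 8.322.
Smallest integer k = 9.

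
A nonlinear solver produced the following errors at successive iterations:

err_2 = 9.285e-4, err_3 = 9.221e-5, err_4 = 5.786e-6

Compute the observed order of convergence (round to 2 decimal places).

p ≈ ln(err_4/err_3) / ln(err_3/err_2)
  = ln(5.786e-6/9.221e-5) / ln(9.221e-5/9.285e-4)
  = ln(0.0627481) / ln(0.0993107)
  = -2.76863 / -2.30950 ≈ 1.19880

1.20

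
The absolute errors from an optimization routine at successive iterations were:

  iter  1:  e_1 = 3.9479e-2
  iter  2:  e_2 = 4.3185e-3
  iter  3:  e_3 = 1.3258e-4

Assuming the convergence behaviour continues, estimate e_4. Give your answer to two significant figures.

First estimate the order: p ≈ ln(e_3/e_2) / ln(e_2/e_1) = ln(1.3258e-4/4.3185e-3)/ln(4.3185e-3/3.9479e-2) = ln(0.0307005)/ln(0.109387) ≈ 1.5742.
Then e_4 ≈ e_3·(e_3/e_2)^p = 1.3258e-4·(0.0307005)^1.5742 = 1.3258e-4·0.00415398 ≈ 5.507e-07.

5.5e-7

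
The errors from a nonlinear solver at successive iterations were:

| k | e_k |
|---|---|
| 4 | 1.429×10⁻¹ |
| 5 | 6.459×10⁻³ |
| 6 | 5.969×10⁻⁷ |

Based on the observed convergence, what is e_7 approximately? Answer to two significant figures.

4.7e-19

First estimate the order: p ≈ ln(e_6/e_5) / ln(e_5/e_4) = ln(5.969×10⁻⁷/6.459×10⁻³)/ln(6.459×10⁻³/1.429×10⁻¹) = ln(9.24137e-05)/ln(0.0451994) ≈ 2.9997.
Then e_7 ≈ e_6·(e_6/e_5)^p = 5.969×10⁻⁷·(9.24137e-05)^2.9997 = 5.969×10⁻⁷·7.91442e-13 ≈ 4.724e-19.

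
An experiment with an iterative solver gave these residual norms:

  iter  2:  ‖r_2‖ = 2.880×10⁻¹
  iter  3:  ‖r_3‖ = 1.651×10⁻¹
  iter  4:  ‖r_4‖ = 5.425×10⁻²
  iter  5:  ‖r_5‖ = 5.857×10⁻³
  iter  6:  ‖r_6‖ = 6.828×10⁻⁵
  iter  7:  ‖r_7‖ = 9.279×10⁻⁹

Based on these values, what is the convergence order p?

2

Consecutive ratios: ‖r_7‖/‖r_6‖ = 9.279×10⁻⁹/6.828×10⁻⁵ = 0.000135896, ‖r_6‖/‖r_5‖ = 6.828×10⁻⁵/5.857×10⁻³ = 0.0116578.
p ≈ ln(0.000135896)/ln(0.0116578) = -8.9036/-4.4518 ≈ 2.00.
So the convergence is quadratic (order 2).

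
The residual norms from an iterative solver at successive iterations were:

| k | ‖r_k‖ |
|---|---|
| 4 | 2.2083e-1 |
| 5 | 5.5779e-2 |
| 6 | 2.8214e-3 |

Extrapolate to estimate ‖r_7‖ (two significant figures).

4.4e-6

First estimate the order: p ≈ ln(‖r_6‖/‖r_5‖) / ln(‖r_5‖/‖r_4‖) = ln(2.8214e-3/5.5779e-2)/ln(5.5779e-2/2.2083e-1) = ln(0.0505818)/ln(0.252588) ≈ 2.1687.
Then ‖r_7‖ ≈ ‖r_6‖·(‖r_6‖/‖r_5‖)^p = 2.8214e-3·(0.0505818)^2.1687 = 2.8214e-3·0.00154651 ≈ 4.363e-06.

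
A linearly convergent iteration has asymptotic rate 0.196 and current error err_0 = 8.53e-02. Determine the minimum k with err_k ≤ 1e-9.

12

After k steps, err_k ≈ 8.53e-02·0.196^k.
Need 0.196^k ≤ 1e-9/8.53e-02 = 1.17233e-08.
k ≥ ln(1.17233e-08)/ln(0.196) = -18.2617/-1.62964 = 11.206.
Smallest integer k = 12.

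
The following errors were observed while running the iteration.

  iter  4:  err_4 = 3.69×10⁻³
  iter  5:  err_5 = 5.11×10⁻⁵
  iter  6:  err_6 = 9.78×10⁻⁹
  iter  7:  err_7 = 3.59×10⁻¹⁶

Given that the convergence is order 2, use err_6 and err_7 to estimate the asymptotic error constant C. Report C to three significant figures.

3.75

C ≈ err_7 / err_6^2
  = 3.59×10⁻¹⁶ / (9.78×10⁻⁹)^2
  = 3.59×10⁻¹⁶ / 9.56484e-17 ≈ 3.7533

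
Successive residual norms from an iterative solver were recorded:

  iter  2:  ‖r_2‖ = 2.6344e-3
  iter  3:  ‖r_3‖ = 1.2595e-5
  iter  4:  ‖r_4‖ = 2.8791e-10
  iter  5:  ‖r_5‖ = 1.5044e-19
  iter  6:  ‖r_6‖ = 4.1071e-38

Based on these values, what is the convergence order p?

Consecutive ratios: ‖r_6‖/‖r_5‖ = 4.1071e-38/1.5044e-19 = 2.73006e-19, ‖r_5‖/‖r_4‖ = 1.5044e-19/2.8791e-10 = 5.22524e-10.
p ≈ ln(2.73006e-19)/ln(5.22524e-10) = -42.7448/-21.3723 ≈ 2.00.
So the convergence is quadratic (order 2).

2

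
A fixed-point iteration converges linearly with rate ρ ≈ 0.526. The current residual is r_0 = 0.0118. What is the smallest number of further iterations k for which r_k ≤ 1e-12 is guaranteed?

After k steps, r_k ≈ 0.0118·0.526^k.
Need 0.526^k ≤ 1e-12/0.0118 = 8.47458e-11.
k ≥ ln(8.47458e-11)/ln(0.526) = -23.1914/-0.64245 = 36.098.
Smallest integer k = 37.

37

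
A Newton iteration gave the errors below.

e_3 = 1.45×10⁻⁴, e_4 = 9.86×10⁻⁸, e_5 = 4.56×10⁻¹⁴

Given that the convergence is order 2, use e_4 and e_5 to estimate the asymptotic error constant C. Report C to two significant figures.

4.7

C ≈ e_5 / e_4^2
  = 4.56×10⁻¹⁴ / (9.86×10⁻⁸)^2
  = 4.56×10⁻¹⁴ / 9.72196e-15 ≈ 4.6904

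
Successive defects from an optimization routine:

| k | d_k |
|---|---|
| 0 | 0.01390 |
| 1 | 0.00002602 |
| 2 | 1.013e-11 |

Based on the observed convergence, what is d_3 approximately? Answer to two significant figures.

8.8e-27

First estimate the order: p ≈ ln(d_2/d_1) / ln(d_1/d_0) = ln(1.013e-11/0.00002602)/ln(0.00002602/0.01390) = ln(3.89316e-07)/ln(0.00187194) ≈ 2.3498.
Then d_3 ≈ d_2·(d_2/d_1)^p = 1.013e-11·(3.89316e-07)^2.3498 = 1.013e-11·8.67945e-16 ≈ 8.792e-27.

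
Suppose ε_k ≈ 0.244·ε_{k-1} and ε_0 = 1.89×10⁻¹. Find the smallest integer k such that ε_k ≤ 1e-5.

After k steps, ε_k ≈ 1.89×10⁻¹·0.244^k.
Need 0.244^k ≤ 1e-5/1.89×10⁻¹ = 5.29101e-05.
k ≥ ln(5.29101e-05)/ln(0.244) = -9.8469/-1.41059 = 6.981.
Smallest integer k = 7.

7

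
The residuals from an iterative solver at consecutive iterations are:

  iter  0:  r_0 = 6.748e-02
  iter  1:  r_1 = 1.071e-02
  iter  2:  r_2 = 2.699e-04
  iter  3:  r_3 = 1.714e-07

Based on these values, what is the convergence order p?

2

Consecutive ratios: r_3/r_2 = 1.714e-07/2.699e-04 = 0.00063505, r_2/r_1 = 2.699e-04/1.071e-02 = 0.0252007.
p ≈ ln(0.00063505)/ln(0.0252007) = -7.3618/-3.6809 ≈ 2.00.
So the convergence is quadratic (order 2).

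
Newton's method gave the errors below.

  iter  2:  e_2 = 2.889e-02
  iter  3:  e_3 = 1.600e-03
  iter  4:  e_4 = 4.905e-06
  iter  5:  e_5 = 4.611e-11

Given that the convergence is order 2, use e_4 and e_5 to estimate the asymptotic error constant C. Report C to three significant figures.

1.92

C ≈ e_5 / e_4^2
  = 4.611e-11 / (4.905e-06)^2
  = 4.611e-11 / 2.4059e-11 ≈ 1.9165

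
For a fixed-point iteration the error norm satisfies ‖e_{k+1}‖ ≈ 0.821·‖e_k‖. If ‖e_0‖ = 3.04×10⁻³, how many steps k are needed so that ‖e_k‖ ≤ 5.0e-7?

After k steps, ‖e_k‖ ≈ 3.04×10⁻³·0.821^k.
Need 0.821^k ≤ 5.0e-7/3.04×10⁻³ = 0.000164474.
k ≥ ln(0.000164474)/ln(0.821) = -8.7128/-0.19723 = 44.176.
Smallest integer k = 45.

45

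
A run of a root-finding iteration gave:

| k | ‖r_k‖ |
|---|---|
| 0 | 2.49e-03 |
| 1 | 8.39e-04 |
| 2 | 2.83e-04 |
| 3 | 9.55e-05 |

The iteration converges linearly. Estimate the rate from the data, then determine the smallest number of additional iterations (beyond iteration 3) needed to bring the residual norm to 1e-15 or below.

Rate ρ ≈ ‖r_3‖/‖r_2‖ = 9.55e-05/2.83e-04 = 0.3375.
After j more steps, ‖r_{3+j}‖ ≈ 9.55e-05·ρ^j; need ρ^j ≤ 1e-15/9.55e-05 = 1.04712e-11.
j ≥ ln(1.04712e-11)/ln(0.3375) = -25.2824/-1.08619 = 23.276.
So 24 more iterations are needed.

24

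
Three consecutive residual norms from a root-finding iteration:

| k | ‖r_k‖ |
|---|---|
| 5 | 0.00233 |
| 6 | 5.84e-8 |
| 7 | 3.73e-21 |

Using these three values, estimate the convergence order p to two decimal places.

p ≈ ln(‖r_7‖/‖r_6‖) / ln(‖r_6‖/‖r_5‖)
  = ln(3.73e-21/5.84e-8) / ln(5.84e-8/0.00233)
  = ln(6.38699e-14) / ln(2.50644e-05)
  = -30.38193 / -10.59406 ≈ 2.86783

2.87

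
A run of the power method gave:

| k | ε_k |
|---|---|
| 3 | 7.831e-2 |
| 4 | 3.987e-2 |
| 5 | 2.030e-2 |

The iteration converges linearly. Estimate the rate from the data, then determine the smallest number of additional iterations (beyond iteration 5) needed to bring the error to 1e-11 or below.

Rate ρ ≈ ε_5/ε_4 = 2.030e-2/3.987e-2 = 0.5092.
After j more steps, ε_{5+j} ≈ 2.030e-2·ρ^j; need ρ^j ≤ 1e-11/2.030e-2 = 4.92611e-10.
j ≥ ln(4.92611e-10)/ln(0.5092) = -21.4313/-0.67491 = 31.754.
So 32 more iterations are needed.

32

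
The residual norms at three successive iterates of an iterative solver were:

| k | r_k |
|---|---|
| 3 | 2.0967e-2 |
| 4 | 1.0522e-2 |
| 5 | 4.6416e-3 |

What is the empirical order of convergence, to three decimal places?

p ≈ ln(r_5/r_4) / ln(r_4/r_3)
  = ln(4.6416e-3/1.0522e-2) / ln(1.0522e-2/2.0967e-2)
  = ln(0.441133) / ln(0.501836)
  = -0.818409 / -0.689482 ≈ 1.186991

1.187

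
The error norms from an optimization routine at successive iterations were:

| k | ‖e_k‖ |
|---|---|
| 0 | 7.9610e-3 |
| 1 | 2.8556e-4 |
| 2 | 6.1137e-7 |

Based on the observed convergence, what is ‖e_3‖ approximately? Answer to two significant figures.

First estimate the order: p ≈ ln(‖e_2‖/‖e_1‖) / ln(‖e_1‖/‖e_0‖) = ln(6.1137e-7/2.8556e-4)/ln(2.8556e-4/7.9610e-3) = ln(0.00214095)/ln(0.0358699) ≈ 1.8470.
Then ‖e_3‖ ≈ ‖e_2‖·(‖e_2‖/‖e_1‖)^p = 6.1137e-7·(0.00214095)^1.8470 = 6.1137e-7·1.1739e-05 ≈ 7.177e-12.

7.2e-12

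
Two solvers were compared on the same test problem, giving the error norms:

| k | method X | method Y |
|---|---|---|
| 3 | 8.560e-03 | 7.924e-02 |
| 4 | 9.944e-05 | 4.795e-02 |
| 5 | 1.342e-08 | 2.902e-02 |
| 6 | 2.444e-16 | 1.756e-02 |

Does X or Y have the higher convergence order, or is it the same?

X

Method X: p ≈ ln(2.444e-16/1.342e-08)/ln(1.342e-08/9.944e-05) ≈ 2.00.
Method Y: p ≈ ln(1.756e-02/2.902e-02)/ln(2.902e-02/4.795e-02) ≈ 1.00.
Method X has the higher order (≈2.0 vs ≈1.0).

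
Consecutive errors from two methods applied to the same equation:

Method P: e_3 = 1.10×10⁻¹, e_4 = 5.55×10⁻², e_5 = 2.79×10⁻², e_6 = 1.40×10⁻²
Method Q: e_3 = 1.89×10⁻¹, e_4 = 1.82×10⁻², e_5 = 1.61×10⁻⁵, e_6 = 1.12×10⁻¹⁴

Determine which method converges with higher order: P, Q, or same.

Q

Method P: p ≈ ln(1.40×10⁻²/2.79×10⁻²)/ln(2.79×10⁻²/5.55×10⁻²) ≈ 1.00.
Method Q: p ≈ ln(1.12×10⁻¹⁴/1.61×10⁻⁵)/ln(1.61×10⁻⁵/1.82×10⁻²) ≈ 3.00.
Method Q has the higher order (≈3.0 vs ≈1.0).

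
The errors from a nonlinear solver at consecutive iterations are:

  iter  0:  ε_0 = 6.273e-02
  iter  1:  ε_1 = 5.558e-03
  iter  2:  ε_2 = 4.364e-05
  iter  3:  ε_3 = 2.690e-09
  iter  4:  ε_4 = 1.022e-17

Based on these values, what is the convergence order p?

Consecutive ratios: ε_4/ε_3 = 1.022e-17/2.690e-09 = 3.79926e-09, ε_3/ε_2 = 2.690e-09/4.364e-05 = 6.16407e-05.
p ≈ ln(3.79926e-09)/ln(6.16407e-05) = -19.3885/-9.6942 ≈ 2.00.
So the convergence is quadratic (order 2).

2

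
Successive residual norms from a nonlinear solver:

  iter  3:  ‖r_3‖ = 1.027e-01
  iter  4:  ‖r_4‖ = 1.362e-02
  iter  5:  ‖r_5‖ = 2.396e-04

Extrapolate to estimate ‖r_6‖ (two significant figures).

First estimate the order: p ≈ ln(‖r_5‖/‖r_4‖) / ln(‖r_4‖/‖r_3‖) = ln(2.396e-04/1.362e-02)/ln(1.362e-02/1.027e-01) = ln(0.0175918)/ln(0.132619) ≈ 1.9999.
Then ‖r_6‖ ≈ ‖r_5‖·(‖r_5‖/‖r_4‖)^p = 2.396e-04·(0.0175918)^1.9999 = 2.396e-04·0.000309596 ≈ 7.418e-08.

7.4e-8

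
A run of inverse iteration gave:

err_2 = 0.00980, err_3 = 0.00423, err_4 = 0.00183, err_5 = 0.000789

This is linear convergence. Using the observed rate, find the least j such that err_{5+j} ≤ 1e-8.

14

Rate ρ ≈ err_5/err_4 = 0.000789/0.00183 = 0.4311.
After j more steps, err_{5+j} ≈ 0.000789·ρ^j; need ρ^j ≤ 1e-8/0.000789 = 1.26743e-05.
j ≥ ln(1.26743e-05)/ln(0.4311) = -11.2759/-0.84142 = 13.401.
So 14 more iterations are needed.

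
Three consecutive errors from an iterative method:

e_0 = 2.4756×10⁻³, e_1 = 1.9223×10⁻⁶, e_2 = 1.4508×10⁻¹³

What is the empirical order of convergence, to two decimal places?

2.29

p ≈ ln(e_2/e_1) / ln(e_1/e_0)
  = ln(1.4508×10⁻¹³/1.9223×10⁻⁶) / ln(1.9223×10⁻⁶/2.4756×10⁻³)
  = ln(7.54721e-08) / ln(0.000776499)
  = -16.39950 / -7.16072 ≈ 2.29020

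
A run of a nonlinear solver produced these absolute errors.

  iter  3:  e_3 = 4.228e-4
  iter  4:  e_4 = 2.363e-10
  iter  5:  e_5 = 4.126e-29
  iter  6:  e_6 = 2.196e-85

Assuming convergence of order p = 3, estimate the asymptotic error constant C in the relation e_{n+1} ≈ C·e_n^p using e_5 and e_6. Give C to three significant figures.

C ≈ e_6 / e_5^3
  = 2.196e-85 / (4.126e-29)^3
  = 2.196e-85 / 7.02405e-86 ≈ 3.1264

3.13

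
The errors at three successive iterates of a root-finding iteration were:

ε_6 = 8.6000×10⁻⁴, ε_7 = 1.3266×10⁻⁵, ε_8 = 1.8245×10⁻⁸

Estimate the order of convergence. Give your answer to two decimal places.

p ≈ ln(ε_8/ε_7) / ln(ε_7/ε_6)
  = ln(1.8245×10⁻⁸/1.3266×10⁻⁵) / ln(1.3266×10⁻⁵/8.6000×10⁻⁴)
  = ln(0.00137532) / ln(0.0154256)
  = -6.58907 / -4.17173 ≈ 1.57946

1.58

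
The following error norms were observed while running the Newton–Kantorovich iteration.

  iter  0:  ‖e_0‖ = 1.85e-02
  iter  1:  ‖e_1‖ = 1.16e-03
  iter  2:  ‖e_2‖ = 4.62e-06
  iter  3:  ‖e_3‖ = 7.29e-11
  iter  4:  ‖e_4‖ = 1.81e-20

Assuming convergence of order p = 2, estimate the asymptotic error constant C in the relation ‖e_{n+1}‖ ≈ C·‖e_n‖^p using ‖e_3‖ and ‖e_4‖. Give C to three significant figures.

3.41

C ≈ ‖e_4‖ / ‖e_3‖^2
  = 1.81e-20 / (7.29e-11)^2
  = 1.81e-20 / 5.31441e-21 ≈ 3.4058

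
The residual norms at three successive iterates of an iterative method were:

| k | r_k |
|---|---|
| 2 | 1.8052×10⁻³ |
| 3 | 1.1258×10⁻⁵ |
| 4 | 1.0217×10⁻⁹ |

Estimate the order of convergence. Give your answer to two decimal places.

p ≈ ln(r_4/r_3) / ln(r_3/r_2)
  = ln(1.0217×10⁻⁹/1.1258×10⁻⁵) / ln(1.1258×10⁻⁵/1.8052×10⁻³)
  = ln(9.07532e-05) / ln(0.00623643)
  = -9.30737 / -5.07735 ≈ 1.83312

1.83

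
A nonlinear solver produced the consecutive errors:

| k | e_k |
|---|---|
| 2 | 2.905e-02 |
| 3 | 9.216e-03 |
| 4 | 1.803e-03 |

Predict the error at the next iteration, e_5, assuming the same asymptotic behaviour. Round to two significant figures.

First estimate the order: p ≈ ln(e_4/e_3) / ln(e_3/e_2) = ln(1.803e-03/9.216e-03)/ln(9.216e-03/2.905e-02) = ln(0.195638)/ln(0.317246) ≈ 1.4211.
Then e_5 ≈ e_4·(e_4/e_3)^p = 1.803e-03·(0.195638)^1.4211 = 1.803e-03·0.0984202 ≈ 0.0001775.

1.8e-4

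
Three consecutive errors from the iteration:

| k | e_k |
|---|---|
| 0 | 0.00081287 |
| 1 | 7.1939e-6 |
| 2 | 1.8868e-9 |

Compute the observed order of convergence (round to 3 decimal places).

1.744

p ≈ ln(e_2/e_1) / ln(e_1/e_0)
  = ln(1.8868e-9/7.1939e-6) / ln(7.1939e-6/0.00081287)
  = ln(0.000262278) / ln(0.00885)
  = -8.246106 / -4.727338 ≈ 1.744344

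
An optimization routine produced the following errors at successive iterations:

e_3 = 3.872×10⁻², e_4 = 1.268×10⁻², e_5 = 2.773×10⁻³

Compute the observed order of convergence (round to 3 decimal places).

1.362

p ≈ ln(e_5/e_4) / ln(e_4/e_3)
  = ln(2.773×10⁻³/1.268×10⁻²) / ln(1.268×10⁻²/3.872×10⁻²)
  = ln(0.218691) / ln(0.327479)
  = -1.520096 / -1.116331 ≈ 1.361689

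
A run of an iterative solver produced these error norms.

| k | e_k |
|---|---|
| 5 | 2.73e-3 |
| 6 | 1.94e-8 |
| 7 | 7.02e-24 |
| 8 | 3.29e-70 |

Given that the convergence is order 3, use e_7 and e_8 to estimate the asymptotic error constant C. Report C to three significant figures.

C ≈ e_8 / e_7^3
  = 3.29e-70 / (7.02e-24)^3
  = 3.29e-70 / 3.45948e-70 ≈ 0.95101

0.951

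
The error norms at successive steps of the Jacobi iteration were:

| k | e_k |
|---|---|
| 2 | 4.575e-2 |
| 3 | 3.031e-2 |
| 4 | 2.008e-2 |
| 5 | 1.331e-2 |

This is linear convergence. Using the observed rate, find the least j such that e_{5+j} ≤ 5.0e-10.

42

Rate ρ ≈ e_5/e_4 = 1.331e-2/2.008e-2 = 0.6628.
After j more steps, e_{5+j} ≈ 1.331e-2·ρ^j; need ρ^j ≤ 5.0e-10/1.331e-2 = 3.75657e-08.
j ≥ ln(3.75657e-08)/ln(0.6628) = -17.0972/-0.41128 = 41.571.
So 42 more iterations are needed.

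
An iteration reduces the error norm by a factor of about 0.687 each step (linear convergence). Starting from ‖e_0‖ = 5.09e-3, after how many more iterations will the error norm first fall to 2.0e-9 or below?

40

After k steps, ‖e_k‖ ≈ 5.09e-3·0.687^k.
Need 0.687^k ≤ 2.0e-9/5.09e-3 = 3.92927e-07.
k ≥ ln(3.92927e-07)/ln(0.687) = -14.7496/-0.37542 = 39.288.
Smallest integer k = 40.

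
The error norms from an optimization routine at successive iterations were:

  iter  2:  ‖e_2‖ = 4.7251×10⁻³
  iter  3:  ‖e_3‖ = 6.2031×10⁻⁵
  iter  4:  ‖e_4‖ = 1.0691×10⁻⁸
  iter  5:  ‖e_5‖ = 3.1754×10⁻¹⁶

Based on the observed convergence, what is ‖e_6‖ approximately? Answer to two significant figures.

First estimate the order: p ≈ ln(‖e_5‖/‖e_4‖) / ln(‖e_4‖/‖e_3‖) = ln(3.1754×10⁻¹⁶/1.0691×10⁻⁸)/ln(1.0691×10⁻⁸/6.2031×10⁻⁵) = ln(2.97016e-08)/ln(0.000172349) ≈ 2.0000.
Then ‖e_6‖ ≈ ‖e_5‖·(‖e_5‖/‖e_4‖)^p = 3.1754×10⁻¹⁶·(2.97016e-08)^2.0000 = 3.1754×10⁻¹⁶·8.82185e-16 ≈ 2.801e-31.

2.8e-31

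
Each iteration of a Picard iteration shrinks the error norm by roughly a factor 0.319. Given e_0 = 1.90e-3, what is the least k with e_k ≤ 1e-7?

9

After k steps, e_k ≈ 1.90e-3·0.319^k.
Need 0.319^k ≤ 1e-7/1.90e-3 = 5.26316e-05.
k ≥ ln(5.26316e-05)/ln(0.319) = -9.8522/-1.14256 = 8.623.
Smallest integer k = 9.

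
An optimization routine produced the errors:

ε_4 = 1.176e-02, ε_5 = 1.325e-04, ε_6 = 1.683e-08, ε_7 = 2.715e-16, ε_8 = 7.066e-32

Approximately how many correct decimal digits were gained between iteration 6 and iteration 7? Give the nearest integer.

8

Digits gained ≈ log₁₀(ε_6/ε_7) = log₁₀(1.683e-08/2.715e-16) = log₁₀(6.1989e+07) ≈ 7.792.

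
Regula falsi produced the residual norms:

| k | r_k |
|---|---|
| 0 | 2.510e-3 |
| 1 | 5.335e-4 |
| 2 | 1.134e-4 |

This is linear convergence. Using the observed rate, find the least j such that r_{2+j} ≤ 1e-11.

11

Rate ρ ≈ r_2/r_1 = 1.134e-4/5.335e-4 = 0.2126.
After j more steps, r_{2+j} ≈ 1.134e-4·ρ^j; need ρ^j ≤ 1e-11/1.134e-4 = 8.81834e-08.
j ≥ ln(8.81834e-08)/ln(0.2126) = -16.2438/-1.54834 = 10.491.
So 11 more iterations are needed.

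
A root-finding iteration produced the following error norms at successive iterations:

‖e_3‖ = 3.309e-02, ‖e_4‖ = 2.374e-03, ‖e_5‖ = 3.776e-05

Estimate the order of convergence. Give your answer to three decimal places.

p ≈ ln(‖e_5‖/‖e_4‖) / ln(‖e_4‖/‖e_3‖)
  = ln(3.776e-05/2.374e-03) / ln(2.374e-03/3.309e-02)
  = ln(0.0159056) / ln(0.0717437)
  = -4.141084 / -2.634655 ≈ 1.571775

1.572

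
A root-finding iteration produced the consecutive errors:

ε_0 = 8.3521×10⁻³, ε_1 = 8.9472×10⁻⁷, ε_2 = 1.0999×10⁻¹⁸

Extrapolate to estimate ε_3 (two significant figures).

2.0e-54

First estimate the order: p ≈ ln(ε_2/ε_1) / ln(ε_1/ε_0) = ln(1.0999×10⁻¹⁸/8.9472×10⁻⁷)/ln(8.9472×10⁻⁷/8.3521×10⁻³) = ln(1.22932e-12)/ln(0.000107125) ≈ 3.0000.
Then ε_3 ≈ ε_2·(ε_2/ε_1)^p = 1.0999×10⁻¹⁸·(1.22932e-12)^3.0000 = 1.0999×10⁻¹⁸·1.85778e-36 ≈ 2.043e-54.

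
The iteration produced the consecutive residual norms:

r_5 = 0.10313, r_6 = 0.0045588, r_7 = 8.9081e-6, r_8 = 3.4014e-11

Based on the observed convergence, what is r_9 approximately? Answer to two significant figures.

First estimate the order: p ≈ ln(r_8/r_7) / ln(r_7/r_6) = ln(3.4014e-11/8.9081e-6)/ln(8.9081e-6/0.0045588) = ln(3.81832e-06)/ln(0.00195404) ≈ 2.0000.
Then r_9 ≈ r_8·(r_8/r_7)^p = 3.4014e-11·(3.81832e-06)^2.0000 = 3.4014e-11·1.45796e-11 ≈ 4.959e-22.

5.0e-22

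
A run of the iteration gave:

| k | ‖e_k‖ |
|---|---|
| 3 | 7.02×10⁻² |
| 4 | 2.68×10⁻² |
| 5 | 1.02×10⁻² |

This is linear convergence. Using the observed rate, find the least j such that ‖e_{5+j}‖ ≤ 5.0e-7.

Rate ρ ≈ ‖e_5‖/‖e_4‖ = 1.02×10⁻²/2.68×10⁻² = 0.3806.
After j more steps, ‖e_{5+j}‖ ≈ 1.02×10⁻²·ρ^j; need ρ^j ≤ 5.0e-7/1.02×10⁻² = 4.90196e-05.
j ≥ ln(4.90196e-05)/ln(0.3806) = -9.9233/-0.96601 = 10.272.
So 11 more iterations are needed.

11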